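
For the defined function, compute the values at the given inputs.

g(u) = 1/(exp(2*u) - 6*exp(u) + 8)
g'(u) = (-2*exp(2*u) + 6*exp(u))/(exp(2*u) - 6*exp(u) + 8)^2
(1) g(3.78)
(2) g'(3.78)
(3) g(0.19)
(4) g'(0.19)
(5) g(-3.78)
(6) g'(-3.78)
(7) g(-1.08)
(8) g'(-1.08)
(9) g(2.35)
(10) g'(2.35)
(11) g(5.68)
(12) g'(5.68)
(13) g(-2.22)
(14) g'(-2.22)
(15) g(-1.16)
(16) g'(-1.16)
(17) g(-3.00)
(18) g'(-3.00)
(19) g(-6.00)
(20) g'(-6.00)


(1) = 0.00
(2) = -0.00
(3) = 0.45
(4) = 0.89
(5) = 0.13
(6) = 0.00
(7) = 0.16
(8) = 0.05
(9) = 0.02
(10) = -0.05
(11) = 0.00
(12) = -0.00
(13) = 0.14
(14) = 0.01
(15) = 0.16
(16) = 0.04
(17) = 0.13
(18) = 0.00
(19) = 0.13
(20) = 0.00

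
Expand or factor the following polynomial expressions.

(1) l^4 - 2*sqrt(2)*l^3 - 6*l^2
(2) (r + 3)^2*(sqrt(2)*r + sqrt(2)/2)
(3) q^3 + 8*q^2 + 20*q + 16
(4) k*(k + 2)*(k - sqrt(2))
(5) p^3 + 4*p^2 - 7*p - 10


(1) = l^2*(l - 3*sqrt(2))*(l + sqrt(2))
(2) = sqrt(2)*r^3 + 13*sqrt(2)*r^2/2 + 12*sqrt(2)*r + 9*sqrt(2)/2
(3) = (q + 2)^2*(q + 4)
(4) = k^3 - sqrt(2)*k^2 + 2*k^2 - 2*sqrt(2)*k
(5) = (p - 2)*(p + 1)*(p + 5)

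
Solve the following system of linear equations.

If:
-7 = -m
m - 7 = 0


Then:
m = 7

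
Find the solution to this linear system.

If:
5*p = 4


Then:
p = 4/5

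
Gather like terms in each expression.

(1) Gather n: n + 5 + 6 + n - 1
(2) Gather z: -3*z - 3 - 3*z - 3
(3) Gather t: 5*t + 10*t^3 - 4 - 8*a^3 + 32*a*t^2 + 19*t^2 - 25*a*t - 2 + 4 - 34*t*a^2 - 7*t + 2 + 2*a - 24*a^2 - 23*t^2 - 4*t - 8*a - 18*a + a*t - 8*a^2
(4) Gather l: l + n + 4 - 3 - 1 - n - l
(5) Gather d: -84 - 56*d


(1) = 2*n + 10
(2) = -6*z - 6
(3) = -8*a^3 - 32*a^2 - 24*a + 10*t^3 + t^2*(32*a - 4) + t*(-34*a^2 - 24*a - 6)
(4) = 0
(5) = -56*d - 84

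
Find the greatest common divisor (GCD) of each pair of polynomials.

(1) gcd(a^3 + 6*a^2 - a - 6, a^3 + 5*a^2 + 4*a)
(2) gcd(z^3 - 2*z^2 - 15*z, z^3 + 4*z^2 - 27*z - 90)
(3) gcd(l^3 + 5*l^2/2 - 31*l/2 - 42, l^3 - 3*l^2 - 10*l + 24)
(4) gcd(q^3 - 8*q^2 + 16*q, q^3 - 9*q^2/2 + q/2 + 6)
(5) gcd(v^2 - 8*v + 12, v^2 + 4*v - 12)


(1) = a + 1
(2) = z^2 - 2*z - 15
(3) = gcd((l - 4)*(l + 3)*(l + 7/2), (l - 4)*(l - 2)*(l + 3)) = l^2 - l - 12
(4) = q - 4
(5) = gcd((v - 6)*(v - 2), (v - 2)*(v + 6)) = v - 2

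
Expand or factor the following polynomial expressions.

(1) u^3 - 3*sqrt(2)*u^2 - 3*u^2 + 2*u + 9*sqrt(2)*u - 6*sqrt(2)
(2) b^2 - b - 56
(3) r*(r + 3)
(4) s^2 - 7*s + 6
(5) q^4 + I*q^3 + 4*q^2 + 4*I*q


(1) = (u - 2)*(u - 1)*(u - 3*sqrt(2))
(2) = (b - 8)*(b + 7)
(3) = r^2 + 3*r
(4) = (s - 6)*(s - 1)
(5) = q*(q - 2*I)*(q + I)*(q + 2*I)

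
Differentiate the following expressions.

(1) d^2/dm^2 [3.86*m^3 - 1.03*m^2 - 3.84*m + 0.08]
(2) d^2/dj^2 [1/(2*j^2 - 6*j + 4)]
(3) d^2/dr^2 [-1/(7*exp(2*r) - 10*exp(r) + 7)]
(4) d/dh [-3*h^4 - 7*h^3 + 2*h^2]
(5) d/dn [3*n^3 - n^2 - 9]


(1) = 23.16*m - 2.06
(2) = (-j^2 + 3*j + (2*j - 3)^2 - 2)/(j^2 - 3*j + 2)^3
(3) = 2*(-4*(7*exp(r) - 5)^2*exp(r) + (14*exp(r) - 5)*(7*exp(2*r) - 10*exp(r) + 7))*exp(r)/(7*exp(2*r) - 10*exp(r) + 7)^3
(4) = h*(-12*h^2 - 21*h + 4)
(5) = n*(9*n - 2)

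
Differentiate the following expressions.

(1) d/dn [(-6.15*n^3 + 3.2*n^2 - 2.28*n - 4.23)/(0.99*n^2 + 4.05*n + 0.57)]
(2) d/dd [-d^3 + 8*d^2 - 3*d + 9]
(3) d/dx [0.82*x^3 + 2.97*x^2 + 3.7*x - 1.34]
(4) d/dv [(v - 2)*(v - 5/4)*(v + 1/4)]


(1) = (-6.0885*n^4 - 49.815*n^3 + 4.7007*n^2 + 12.0234*n + 15.8319)/(0.9801*n^4 + 8.019*n^3 + 17.5311*n^2 + 4.617*n + 0.3249)
(2) = -3*d^2 + 16*d - 3
(3) = 2.46*x^2 + 5.94*x + 3.7
(4) = 3*v^2 - 6*v + 27/16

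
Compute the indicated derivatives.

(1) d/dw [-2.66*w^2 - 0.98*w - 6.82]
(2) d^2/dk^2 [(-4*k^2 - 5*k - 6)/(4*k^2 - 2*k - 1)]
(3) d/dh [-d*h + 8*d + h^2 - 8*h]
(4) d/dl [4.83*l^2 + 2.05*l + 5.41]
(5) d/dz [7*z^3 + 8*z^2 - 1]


(1) = -5.32*w - 0.98
(2) = 28*(-8*k^3 - 24*k^2 + 6*k - 3)/(64*k^6 - 96*k^5 + 40*k^3 - 6*k - 1)
(3) = -d + 2*h - 8
(4) = 9.66*l + 2.05
(5) = z*(21*z + 16)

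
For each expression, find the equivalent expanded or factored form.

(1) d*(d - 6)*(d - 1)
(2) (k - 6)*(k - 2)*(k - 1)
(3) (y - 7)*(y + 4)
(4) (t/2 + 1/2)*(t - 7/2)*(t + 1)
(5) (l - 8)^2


(1) = d^3 - 7*d^2 + 6*d
(2) = k^3 - 9*k^2 + 20*k - 12
(3) = y^2 - 3*y - 28
(4) = t^3/2 - 3*t^2/4 - 3*t - 7/4
(5) = l^2 - 16*l + 64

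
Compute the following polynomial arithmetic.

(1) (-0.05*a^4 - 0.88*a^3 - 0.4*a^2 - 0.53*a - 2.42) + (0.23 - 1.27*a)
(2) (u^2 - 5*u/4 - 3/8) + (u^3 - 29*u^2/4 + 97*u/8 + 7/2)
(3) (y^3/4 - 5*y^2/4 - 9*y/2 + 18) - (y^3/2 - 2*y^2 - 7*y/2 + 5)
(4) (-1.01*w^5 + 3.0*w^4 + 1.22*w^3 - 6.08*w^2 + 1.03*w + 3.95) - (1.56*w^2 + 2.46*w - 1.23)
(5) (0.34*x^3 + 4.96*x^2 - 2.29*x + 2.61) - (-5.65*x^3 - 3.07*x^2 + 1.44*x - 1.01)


(1) = -0.05*a^4 - 0.88*a^3 - 0.4*a^2 - 1.8*a - 2.19
(2) = u^3 - 25*u^2/4 + 87*u/8 + 25/8
(3) = -y^3/4 + 3*y^2/4 - y + 13
(4) = -1.01*w^5 + 3.0*w^4 + 1.22*w^3 - 7.64*w^2 - 1.43*w + 5.18
(5) = 5.99*x^3 + 8.03*x^2 - 3.73*x + 3.62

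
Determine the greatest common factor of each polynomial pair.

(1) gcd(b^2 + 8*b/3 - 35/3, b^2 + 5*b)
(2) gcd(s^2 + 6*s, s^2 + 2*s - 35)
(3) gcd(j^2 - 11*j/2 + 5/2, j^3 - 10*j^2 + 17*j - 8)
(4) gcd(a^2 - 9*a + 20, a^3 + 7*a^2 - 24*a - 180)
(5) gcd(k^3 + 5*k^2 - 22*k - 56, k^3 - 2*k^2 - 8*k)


(1) = b + 5
(2) = 1
(3) = gcd((j - 5)*(j - 1/2), (j - 8)*(j - 1)^2) = 1
(4) = a - 5
(5) = k^2 - 2*k - 8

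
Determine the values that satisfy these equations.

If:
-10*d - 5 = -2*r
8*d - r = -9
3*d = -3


Then:
No Solution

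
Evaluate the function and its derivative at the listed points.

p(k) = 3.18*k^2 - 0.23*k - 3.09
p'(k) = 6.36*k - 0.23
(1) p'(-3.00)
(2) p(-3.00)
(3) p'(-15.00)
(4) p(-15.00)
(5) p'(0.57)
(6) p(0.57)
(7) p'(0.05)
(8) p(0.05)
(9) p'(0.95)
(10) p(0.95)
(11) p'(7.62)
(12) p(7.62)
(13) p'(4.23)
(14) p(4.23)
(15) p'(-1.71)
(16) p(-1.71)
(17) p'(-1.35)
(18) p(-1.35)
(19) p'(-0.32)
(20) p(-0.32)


(1) = -19.31
(2) = 26.22
(3) = -95.63
(4) = 715.86
(5) = 3.40
(6) = -2.19
(7) = 0.09
(8) = -3.09
(9) = 5.81
(10) = -0.44
(11) = 48.23
(12) = 179.80
(13) = 26.67
(14) = 52.84
(15) = -11.11
(16) = 6.60
(17) = -8.82
(18) = 3.02
(19) = -2.27
(20) = -2.69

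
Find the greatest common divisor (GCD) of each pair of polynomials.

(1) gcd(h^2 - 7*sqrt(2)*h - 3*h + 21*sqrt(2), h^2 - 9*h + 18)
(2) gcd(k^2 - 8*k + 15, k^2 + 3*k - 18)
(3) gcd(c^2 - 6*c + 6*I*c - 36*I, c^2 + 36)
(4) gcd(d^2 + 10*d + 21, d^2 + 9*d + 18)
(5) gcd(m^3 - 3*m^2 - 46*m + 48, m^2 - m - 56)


(1) = h - 3
(2) = k - 3
(3) = c + 6*I
(4) = gcd((d + 3)*(d + 7), (d + 3)*(d + 6)) = d + 3
(5) = m - 8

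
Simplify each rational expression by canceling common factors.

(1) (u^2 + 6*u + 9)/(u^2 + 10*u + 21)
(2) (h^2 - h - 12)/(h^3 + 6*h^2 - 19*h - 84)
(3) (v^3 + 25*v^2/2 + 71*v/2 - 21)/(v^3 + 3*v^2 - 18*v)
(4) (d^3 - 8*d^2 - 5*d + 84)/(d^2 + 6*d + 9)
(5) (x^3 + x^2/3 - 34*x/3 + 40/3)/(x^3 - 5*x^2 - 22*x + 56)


(1) = (u + 3)/(u + 7)
(2) = 1/(h + 7)
(3) = (2*v^2 + 13*v - 7)/(2*v^2 - 6*v)
(4) = (d^2 - 11*d + 28)/(d + 3)
(5) = (3*x - 5)/(3*x - 21)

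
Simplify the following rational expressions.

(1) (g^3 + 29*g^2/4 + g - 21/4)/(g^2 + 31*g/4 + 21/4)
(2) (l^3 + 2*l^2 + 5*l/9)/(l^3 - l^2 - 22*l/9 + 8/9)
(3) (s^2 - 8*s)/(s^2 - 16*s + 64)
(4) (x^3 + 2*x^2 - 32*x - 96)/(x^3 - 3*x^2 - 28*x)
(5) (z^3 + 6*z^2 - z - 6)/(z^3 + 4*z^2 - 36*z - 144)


(1) = (4*g^2 + g - 3)/(4*g + 3)
(2) = (9*l^3 + 18*l^2 + 5*l)/(9*l^3 - 9*l^2 - 22*l + 8)
(3) = s/(s - 8)
(4) = (x^2 - 2*x - 24)/(x^2 - 7*x)
(5) = (z^2 - 1)/(z^2 - 2*z - 24)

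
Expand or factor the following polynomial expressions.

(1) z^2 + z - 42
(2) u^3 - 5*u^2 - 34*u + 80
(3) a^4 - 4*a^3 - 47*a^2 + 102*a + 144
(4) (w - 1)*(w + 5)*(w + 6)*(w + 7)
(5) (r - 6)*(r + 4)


(1) = (z - 6)*(z + 7)
(2) = (u - 8)*(u - 2)*(u + 5)
(3) = (a - 8)*(a - 3)*(a + 1)*(a + 6)
(4) = w^4 + 17*w^3 + 89*w^2 + 103*w - 210
(5) = r^2 - 2*r - 24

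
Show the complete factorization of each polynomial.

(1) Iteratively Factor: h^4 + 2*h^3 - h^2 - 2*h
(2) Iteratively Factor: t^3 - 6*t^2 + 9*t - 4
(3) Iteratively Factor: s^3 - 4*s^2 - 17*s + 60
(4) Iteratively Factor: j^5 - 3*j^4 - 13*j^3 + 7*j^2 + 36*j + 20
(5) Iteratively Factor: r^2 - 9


(1) = (h)*(h^3 + 2*h^2 - h - 2) = h*(h - 1)*(h^2 + 3*h + 2) = h*(h - 1)*(h + 1)*(h + 2)
(2) = (t - 4)*(t^2 - 2*t + 1) = (t - 4)*(t - 1)*(t - 1)
(3) = (s - 5)*(s^2 + s - 12) = (s - 5)*(s - 3)*(s + 4)
(4) = (j - 5)*(j^4 + 2*j^3 - 3*j^2 - 8*j - 4) = (j - 5)*(j + 1)*(j^3 + j^2 - 4*j - 4) = (j - 5)*(j + 1)^2*(j^2 - 4) = (j - 5)*(j - 2)*(j + 1)^2*(j + 2)
(5) = (r - 3)*(r + 3)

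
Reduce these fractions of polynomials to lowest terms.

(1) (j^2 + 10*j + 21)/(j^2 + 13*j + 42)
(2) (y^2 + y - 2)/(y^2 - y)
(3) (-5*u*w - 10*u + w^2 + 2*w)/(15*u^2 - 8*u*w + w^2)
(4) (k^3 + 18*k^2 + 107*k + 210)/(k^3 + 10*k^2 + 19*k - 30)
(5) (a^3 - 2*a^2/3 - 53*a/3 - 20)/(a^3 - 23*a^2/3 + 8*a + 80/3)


(1) = (j + 3)/(j + 6)
(2) = (y + 2)/y
(3) = (-w - 2)/(3*u - w)
(4) = (k + 7)/(k - 1)
(5) = (a + 3)/(a - 4)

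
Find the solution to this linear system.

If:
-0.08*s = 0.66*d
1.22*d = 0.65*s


Then:
d = 0.00
s = 0.00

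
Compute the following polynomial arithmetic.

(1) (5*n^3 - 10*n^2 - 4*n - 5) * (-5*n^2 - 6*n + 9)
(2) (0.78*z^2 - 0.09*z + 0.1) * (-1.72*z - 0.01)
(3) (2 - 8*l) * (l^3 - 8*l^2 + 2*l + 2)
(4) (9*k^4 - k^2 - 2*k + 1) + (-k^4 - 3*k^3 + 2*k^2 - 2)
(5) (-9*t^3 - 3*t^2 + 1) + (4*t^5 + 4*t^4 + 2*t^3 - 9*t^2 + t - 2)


(1) = -25*n^5 + 20*n^4 + 125*n^3 - 41*n^2 - 6*n - 45
(2) = -1.3416*z^3 + 0.147*z^2 - 0.1711*z - 0.001
(3) = -8*l^4 + 66*l^3 - 32*l^2 - 12*l + 4
(4) = 8*k^4 - 3*k^3 + k^2 - 2*k - 1
(5) = 4*t^5 + 4*t^4 - 7*t^3 - 12*t^2 + t - 1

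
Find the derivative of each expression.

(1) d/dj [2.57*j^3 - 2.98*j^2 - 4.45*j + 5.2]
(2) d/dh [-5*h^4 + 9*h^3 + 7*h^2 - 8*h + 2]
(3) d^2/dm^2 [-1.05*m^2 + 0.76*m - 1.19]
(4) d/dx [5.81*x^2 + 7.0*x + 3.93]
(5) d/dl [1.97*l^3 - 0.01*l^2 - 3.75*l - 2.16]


(1) = 7.71*j^2 - 5.96*j - 4.45
(2) = -20*h^3 + 27*h^2 + 14*h - 8
(3) = -2.10000000000000
(4) = 11.62*x + 7.0
(5) = 5.91*l^2 - 0.02*l - 3.75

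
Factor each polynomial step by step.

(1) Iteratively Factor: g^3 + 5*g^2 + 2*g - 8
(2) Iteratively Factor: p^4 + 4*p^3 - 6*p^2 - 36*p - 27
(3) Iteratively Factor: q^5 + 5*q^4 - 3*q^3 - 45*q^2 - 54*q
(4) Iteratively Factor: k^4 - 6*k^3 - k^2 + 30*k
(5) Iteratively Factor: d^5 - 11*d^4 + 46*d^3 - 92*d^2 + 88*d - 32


(1) = (g + 4)*(g^2 + g - 2) = (g + 2)*(g + 4)*(g - 1)
(2) = (p - 3)*(p^3 + 7*p^2 + 15*p + 9) = (p - 3)*(p + 3)*(p^2 + 4*p + 3) = (p - 3)*(p + 1)*(p + 3)*(p + 3)
(3) = (q + 2)*(q^4 + 3*q^3 - 9*q^2 - 27*q) = (q - 3)*(q + 2)*(q^3 + 6*q^2 + 9*q) = (q - 3)*(q + 2)*(q + 3)*(q^2 + 3*q) = q*(q - 3)*(q + 2)*(q + 3)*(q + 3)
(4) = (k)*(k^3 - 6*k^2 - k + 30) = k*(k + 2)*(k^2 - 8*k + 15) = k*(k - 3)*(k + 2)*(k - 5)
(5) = (d - 1)*(d^4 - 10*d^3 + 36*d^2 - 56*d + 32) = (d - 2)*(d - 1)*(d^3 - 8*d^2 + 20*d - 16) = (d - 4)*(d - 2)*(d - 1)*(d^2 - 4*d + 4) = (d - 4)*(d - 2)^2*(d - 1)*(d - 2)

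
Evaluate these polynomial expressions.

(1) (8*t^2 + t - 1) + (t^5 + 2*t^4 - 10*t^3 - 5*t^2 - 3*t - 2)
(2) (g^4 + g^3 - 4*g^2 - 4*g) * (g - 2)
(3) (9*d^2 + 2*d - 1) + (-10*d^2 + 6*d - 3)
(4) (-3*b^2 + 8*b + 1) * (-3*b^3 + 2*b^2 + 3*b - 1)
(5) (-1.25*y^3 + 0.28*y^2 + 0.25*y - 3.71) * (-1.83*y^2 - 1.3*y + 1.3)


(1) = t^5 + 2*t^4 - 10*t^3 + 3*t^2 - 2*t - 3
(2) = g^5 - g^4 - 6*g^3 + 4*g^2 + 8*g
(3) = -d^2 + 8*d - 4
(4) = 9*b^5 - 30*b^4 + 4*b^3 + 29*b^2 - 5*b - 1
(5) = 2.2875*y^5 + 1.1126*y^4 - 2.4465*y^3 + 6.8283*y^2 + 5.148*y - 4.823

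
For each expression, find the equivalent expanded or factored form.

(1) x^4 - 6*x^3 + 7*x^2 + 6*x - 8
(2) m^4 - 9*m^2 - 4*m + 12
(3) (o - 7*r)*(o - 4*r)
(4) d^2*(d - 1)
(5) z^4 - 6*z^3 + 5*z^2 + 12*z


(1) = (x - 4)*(x - 2)*(x - 1)*(x + 1)
(2) = (m - 3)*(m - 1)*(m + 2)^2
(3) = o^2 - 11*o*r + 28*r^2
(4) = d^3 - d^2
(5) = z*(z - 4)*(z - 3)*(z + 1)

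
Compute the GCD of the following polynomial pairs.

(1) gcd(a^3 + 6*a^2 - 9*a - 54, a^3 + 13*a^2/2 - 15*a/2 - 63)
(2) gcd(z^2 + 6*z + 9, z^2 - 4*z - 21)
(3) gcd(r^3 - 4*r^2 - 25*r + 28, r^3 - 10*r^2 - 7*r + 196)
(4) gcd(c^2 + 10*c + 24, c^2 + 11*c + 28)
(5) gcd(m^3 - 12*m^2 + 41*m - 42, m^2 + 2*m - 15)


(1) = gcd((a - 3)*(a + 3)*(a + 6), (a - 3)*(a + 7/2)*(a + 6)) = a^2 + 3*a - 18
(2) = gcd((z + 3)^2, (z - 7)*(z + 3)) = z + 3
(3) = r^2 - 3*r - 28
(4) = gcd((c + 4)*(c + 6), (c + 4)*(c + 7)) = c + 4
(5) = gcd((m - 7)*(m - 3)*(m - 2), (m - 3)*(m + 5)) = m - 3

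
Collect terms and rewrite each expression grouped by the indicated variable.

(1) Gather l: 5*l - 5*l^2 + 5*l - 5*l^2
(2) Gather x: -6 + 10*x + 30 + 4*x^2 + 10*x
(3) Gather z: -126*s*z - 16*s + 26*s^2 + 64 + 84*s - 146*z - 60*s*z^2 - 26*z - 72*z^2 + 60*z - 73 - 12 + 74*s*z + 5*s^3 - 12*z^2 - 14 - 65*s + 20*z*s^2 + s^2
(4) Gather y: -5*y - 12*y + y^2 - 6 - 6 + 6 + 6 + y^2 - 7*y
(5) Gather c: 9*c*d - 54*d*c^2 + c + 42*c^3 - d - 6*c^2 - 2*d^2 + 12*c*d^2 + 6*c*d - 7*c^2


(1) = -10*l^2 + 10*l
(2) = 4*x^2 + 20*x + 24
(3) = 5*s^3 + 27*s^2 + 3*s + z^2*(-60*s - 84) + z*(20*s^2 - 52*s - 112) - 35
(4) = 2*y^2 - 24*y
(5) = 42*c^3 + c^2*(-54*d - 13) + c*(12*d^2 + 15*d + 1) - 2*d^2 - d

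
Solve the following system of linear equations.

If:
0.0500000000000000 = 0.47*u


Then:
u = 0.11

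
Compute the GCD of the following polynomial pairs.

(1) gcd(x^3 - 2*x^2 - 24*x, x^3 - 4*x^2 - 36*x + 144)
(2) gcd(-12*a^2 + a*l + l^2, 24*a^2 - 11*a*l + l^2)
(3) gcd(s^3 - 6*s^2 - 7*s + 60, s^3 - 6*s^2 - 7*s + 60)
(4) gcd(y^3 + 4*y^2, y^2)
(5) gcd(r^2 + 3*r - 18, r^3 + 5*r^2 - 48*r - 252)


(1) = x - 6
(2) = gcd((-3*a + l)*(4*a + l), (-8*a + l)*(-3*a + l)) = 3*a - l
(3) = gcd((s - 5)*(s - 4)*(s + 3), (s - 5)*(s - 4)*(s + 3)) = s^3 - 6*s^2 - 7*s + 60
(4) = y^2
(5) = r + 6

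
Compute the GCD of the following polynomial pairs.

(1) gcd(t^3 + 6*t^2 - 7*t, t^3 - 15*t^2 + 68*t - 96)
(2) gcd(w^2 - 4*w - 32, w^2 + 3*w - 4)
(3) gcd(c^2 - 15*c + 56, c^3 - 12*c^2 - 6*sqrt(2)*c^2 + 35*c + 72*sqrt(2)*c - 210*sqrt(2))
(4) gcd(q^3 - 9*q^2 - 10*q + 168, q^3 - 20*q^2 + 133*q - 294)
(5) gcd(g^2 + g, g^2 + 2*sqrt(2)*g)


(1) = 1
(2) = gcd((w - 8)*(w + 4), (w - 1)*(w + 4)) = w + 4
(3) = gcd((c - 8)*(c - 7), (c - 7)*(c - 5)*(c - 6*sqrt(2))) = c - 7
(4) = gcd((q - 7)*(q - 6)*(q + 4), (q - 7)^2*(q - 6)) = q^2 - 13*q + 42
(5) = gcd(g*(g + 1), g*(g + 2*sqrt(2))) = g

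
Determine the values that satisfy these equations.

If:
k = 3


Then:
k = 3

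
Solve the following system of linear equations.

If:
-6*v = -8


Then:
v = 4/3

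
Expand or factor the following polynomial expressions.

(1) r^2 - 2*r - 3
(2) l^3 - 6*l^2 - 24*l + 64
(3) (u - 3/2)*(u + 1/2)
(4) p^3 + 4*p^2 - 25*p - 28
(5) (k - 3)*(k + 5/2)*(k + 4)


(1) = (r - 3)*(r + 1)
(2) = (l - 8)*(l - 2)*(l + 4)
(3) = u^2 - u - 3/4
(4) = (p - 4)*(p + 1)*(p + 7)
(5) = k^3 + 7*k^2/2 - 19*k/2 - 30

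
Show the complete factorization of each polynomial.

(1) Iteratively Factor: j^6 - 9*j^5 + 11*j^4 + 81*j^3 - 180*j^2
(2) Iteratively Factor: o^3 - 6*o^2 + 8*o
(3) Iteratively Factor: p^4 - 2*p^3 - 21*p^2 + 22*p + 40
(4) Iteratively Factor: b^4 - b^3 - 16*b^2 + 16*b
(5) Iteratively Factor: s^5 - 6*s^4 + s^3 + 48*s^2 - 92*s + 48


(1) = (j + 3)*(j^5 - 12*j^4 + 47*j^3 - 60*j^2) = (j - 3)*(j + 3)*(j^4 - 9*j^3 + 20*j^2) = (j - 4)*(j - 3)*(j + 3)*(j^3 - 5*j^2) = (j - 5)*(j - 4)*(j - 3)*(j + 3)*(j^2) = j*(j - 5)*(j - 4)*(j - 3)*(j + 3)*(j)
(2) = (o - 4)*(o^2 - 2*o) = o*(o - 4)*(o - 2)
(3) = (p - 5)*(p^3 + 3*p^2 - 6*p - 8) = (p - 5)*(p + 1)*(p^2 + 2*p - 8) = (p - 5)*(p + 1)*(p + 4)*(p - 2)
(4) = (b)*(b^3 - b^2 - 16*b + 16) = b*(b - 4)*(b^2 + 3*b - 4) = b*(b - 4)*(b + 4)*(b - 1)
(5) = (s + 3)*(s^4 - 9*s^3 + 28*s^2 - 36*s + 16) = (s - 1)*(s + 3)*(s^3 - 8*s^2 + 20*s - 16) = (s - 4)*(s - 1)*(s + 3)*(s^2 - 4*s + 4) = (s - 4)*(s - 2)*(s - 1)*(s + 3)*(s - 2)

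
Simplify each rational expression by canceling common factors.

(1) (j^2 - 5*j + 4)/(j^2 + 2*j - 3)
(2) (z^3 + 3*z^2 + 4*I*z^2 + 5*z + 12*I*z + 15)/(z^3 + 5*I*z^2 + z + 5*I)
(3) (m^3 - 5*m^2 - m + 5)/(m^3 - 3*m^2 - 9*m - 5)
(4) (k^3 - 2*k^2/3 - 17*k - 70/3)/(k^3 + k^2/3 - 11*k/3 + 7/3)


(1) = (j - 4)/(j + 3)
(2) = (z + 3)/(z + I)
(3) = (m - 1)/(m + 1)
(4) = (k^2 - 3*k - 10)/(k^2 - 2*k + 1)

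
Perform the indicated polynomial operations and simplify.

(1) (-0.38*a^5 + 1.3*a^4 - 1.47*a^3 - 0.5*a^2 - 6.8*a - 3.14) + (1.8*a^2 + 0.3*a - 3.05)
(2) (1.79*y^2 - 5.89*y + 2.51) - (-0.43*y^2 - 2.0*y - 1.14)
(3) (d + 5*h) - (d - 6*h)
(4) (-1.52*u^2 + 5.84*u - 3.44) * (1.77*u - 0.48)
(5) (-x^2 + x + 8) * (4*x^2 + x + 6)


(1) = -0.38*a^5 + 1.3*a^4 - 1.47*a^3 + 1.3*a^2 - 6.5*a - 6.19
(2) = 2.22*y^2 - 3.89*y + 3.65
(3) = 11*h
(4) = -2.6904*u^3 + 11.0664*u^2 - 8.892*u + 1.6512
(5) = -4*x^4 + 3*x^3 + 27*x^2 + 14*x + 48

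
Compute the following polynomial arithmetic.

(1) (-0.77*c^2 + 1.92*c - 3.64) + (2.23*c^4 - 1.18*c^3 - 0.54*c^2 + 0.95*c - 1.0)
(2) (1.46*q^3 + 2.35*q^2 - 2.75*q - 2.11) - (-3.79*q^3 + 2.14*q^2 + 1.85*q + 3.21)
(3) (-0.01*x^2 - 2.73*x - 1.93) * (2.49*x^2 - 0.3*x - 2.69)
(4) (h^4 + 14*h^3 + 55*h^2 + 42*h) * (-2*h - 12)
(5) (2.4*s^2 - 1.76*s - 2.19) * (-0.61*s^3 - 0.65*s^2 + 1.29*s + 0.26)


(1) = 2.23*c^4 - 1.18*c^3 - 1.31*c^2 + 2.87*c - 4.64
(2) = 5.25*q^3 + 0.21*q^2 - 4.6*q - 5.32
(3) = -0.0249*x^4 - 6.7947*x^3 - 3.9598*x^2 + 7.9227*x + 5.1917
(4) = -2*h^5 - 40*h^4 - 278*h^3 - 744*h^2 - 504*h
(5) = -1.464*s^5 - 0.4864*s^4 + 5.5759*s^3 - 0.2229*s^2 - 3.2827*s - 0.5694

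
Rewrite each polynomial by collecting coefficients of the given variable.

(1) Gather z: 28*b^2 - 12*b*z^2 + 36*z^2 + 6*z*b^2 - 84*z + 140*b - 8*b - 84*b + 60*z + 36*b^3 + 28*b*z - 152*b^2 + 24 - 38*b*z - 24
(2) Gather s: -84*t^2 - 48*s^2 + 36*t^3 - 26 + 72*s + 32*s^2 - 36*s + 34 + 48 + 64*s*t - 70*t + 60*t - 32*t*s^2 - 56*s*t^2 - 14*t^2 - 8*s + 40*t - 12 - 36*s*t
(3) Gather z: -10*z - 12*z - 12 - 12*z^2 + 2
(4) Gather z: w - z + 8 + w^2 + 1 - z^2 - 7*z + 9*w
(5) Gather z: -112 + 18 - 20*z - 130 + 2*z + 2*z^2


(1) = 36*b^3 - 124*b^2 + 48*b + z^2*(36 - 12*b) + z*(6*b^2 - 10*b - 24)
(2) = s^2*(-32*t - 16) + s*(-56*t^2 + 28*t + 28) + 36*t^3 - 98*t^2 + 30*t + 44
(3) = -12*z^2 - 22*z - 10
(4) = w^2 + 10*w - z^2 - 8*z + 9
(5) = 2*z^2 - 18*z - 224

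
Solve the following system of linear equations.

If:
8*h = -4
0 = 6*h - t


Then:
h = -1/2
t = -3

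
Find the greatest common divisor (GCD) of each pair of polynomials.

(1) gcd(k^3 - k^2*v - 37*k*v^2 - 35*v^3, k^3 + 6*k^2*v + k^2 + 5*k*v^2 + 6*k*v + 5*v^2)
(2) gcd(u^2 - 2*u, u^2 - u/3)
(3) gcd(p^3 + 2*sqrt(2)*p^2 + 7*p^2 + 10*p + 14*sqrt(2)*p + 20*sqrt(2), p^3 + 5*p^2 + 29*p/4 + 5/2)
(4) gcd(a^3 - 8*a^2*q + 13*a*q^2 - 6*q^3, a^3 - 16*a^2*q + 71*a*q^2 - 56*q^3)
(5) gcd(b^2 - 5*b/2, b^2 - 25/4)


(1) = k^2 + 6*k*v + 5*v^2
(2) = gcd(u*(u - 2), u*(u - 1/3)) = u
(3) = gcd((p + 2)*(p + 5)*(p + 2*sqrt(2)), (p + 1/2)*(p + 2)*(p + 5/2)) = p + 2
(4) = gcd((a - 6*q)*(a - q)^2, (a - 8*q)*(a - 7*q)*(a - q)) = -a + q
(5) = gcd(b*(b - 5/2), (b - 5/2)*(b + 5/2)) = b - 5/2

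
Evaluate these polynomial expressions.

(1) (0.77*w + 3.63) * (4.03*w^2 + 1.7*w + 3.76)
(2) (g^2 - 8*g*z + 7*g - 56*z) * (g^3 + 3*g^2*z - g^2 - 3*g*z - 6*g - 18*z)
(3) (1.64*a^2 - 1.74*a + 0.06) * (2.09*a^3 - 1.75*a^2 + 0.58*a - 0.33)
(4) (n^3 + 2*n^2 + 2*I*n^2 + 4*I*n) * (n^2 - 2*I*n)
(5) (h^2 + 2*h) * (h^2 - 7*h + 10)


(1) = 3.1031*w^3 + 15.9379*w^2 + 9.0662*w + 13.6488
(2) = g^5 - 5*g^4*z + 6*g^4 - 24*g^3*z^2 - 30*g^3*z - 13*g^3 - 144*g^2*z^2 + 65*g^2*z - 42*g^2 + 312*g*z^2 + 210*g*z + 1008*z^2
(3) = 3.4276*a^5 - 6.5066*a^4 + 4.1216*a^3 - 1.6554*a^2 + 0.609*a - 0.0198
(4) = n^5 + 2*n^4 + 4*n^3 + 8*n^2
(5) = h^4 - 5*h^3 - 4*h^2 + 20*h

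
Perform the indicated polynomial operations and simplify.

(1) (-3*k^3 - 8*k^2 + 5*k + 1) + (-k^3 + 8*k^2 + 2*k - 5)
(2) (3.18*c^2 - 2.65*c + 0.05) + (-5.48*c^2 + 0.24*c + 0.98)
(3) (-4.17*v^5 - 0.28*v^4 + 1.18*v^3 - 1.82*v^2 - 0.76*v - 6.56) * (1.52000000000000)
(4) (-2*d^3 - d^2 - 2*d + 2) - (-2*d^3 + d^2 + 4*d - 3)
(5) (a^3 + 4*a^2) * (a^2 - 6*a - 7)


(1) = -4*k^3 + 7*k - 4
(2) = -2.3*c^2 - 2.41*c + 1.03
(3) = -6.3384*v^5 - 0.4256*v^4 + 1.7936*v^3 - 2.7664*v^2 - 1.1552*v - 9.9712
(4) = -2*d^2 - 6*d + 5
(5) = a^5 - 2*a^4 - 31*a^3 - 28*a^2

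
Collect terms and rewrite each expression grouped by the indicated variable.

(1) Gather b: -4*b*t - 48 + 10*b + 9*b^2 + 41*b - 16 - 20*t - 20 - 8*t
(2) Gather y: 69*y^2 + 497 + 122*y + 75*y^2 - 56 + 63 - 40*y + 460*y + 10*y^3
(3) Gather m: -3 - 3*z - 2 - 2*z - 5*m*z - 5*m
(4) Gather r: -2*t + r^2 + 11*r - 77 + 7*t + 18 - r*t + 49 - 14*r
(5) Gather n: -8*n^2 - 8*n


(1) = 9*b^2 + b*(51 - 4*t) - 28*t - 84
(2) = 10*y^3 + 144*y^2 + 542*y + 504
(3) = m*(-5*z - 5) - 5*z - 5
(4) = r^2 + r*(-t - 3) + 5*t - 10
(5) = -8*n^2 - 8*n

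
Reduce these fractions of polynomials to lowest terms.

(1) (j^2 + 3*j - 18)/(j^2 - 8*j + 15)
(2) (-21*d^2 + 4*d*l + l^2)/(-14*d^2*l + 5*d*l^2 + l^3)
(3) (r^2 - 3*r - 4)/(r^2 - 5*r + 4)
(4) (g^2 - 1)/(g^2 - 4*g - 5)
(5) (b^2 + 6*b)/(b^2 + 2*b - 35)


(1) = (j + 6)/(j - 5)
(2) = (3*d - l)/(2*d*l - l^2)
(3) = (r + 1)/(r - 1)
(4) = (g - 1)/(g - 5)
(5) = (b^2 + 6*b)/(b^2 + 2*b - 35)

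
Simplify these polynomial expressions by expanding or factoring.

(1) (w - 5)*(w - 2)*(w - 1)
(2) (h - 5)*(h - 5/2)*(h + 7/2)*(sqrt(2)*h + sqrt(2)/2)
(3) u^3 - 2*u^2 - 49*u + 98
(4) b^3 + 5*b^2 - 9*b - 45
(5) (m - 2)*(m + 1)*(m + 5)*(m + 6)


(1) = w^3 - 8*w^2 + 17*w - 10
(2) = sqrt(2)*h^4 - 7*sqrt(2)*h^3/2 - 63*sqrt(2)*h^2/4 + 295*sqrt(2)*h/8 + 175*sqrt(2)/8
(3) = (u - 7)*(u - 2)*(u + 7)
(4) = (b - 3)*(b + 3)*(b + 5)
(5) = m^4 + 10*m^3 + 17*m^2 - 52*m - 60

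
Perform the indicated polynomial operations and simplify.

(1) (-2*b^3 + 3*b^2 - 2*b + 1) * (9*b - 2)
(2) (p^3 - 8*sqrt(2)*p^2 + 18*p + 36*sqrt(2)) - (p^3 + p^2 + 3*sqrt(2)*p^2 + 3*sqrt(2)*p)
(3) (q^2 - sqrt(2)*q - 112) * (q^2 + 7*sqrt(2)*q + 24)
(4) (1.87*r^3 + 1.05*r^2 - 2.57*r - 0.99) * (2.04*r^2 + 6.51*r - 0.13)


(1) = -18*b^4 + 31*b^3 - 24*b^2 + 13*b - 2
(2) = -11*sqrt(2)*p^2 - p^2 - 3*sqrt(2)*p + 18*p + 36*sqrt(2)
(3) = q^4 + 6*sqrt(2)*q^3 - 102*q^2 - 808*sqrt(2)*q - 2688
(4) = 3.8148*r^5 + 14.3157*r^4 + 1.3496*r^3 - 18.8868*r^2 - 6.1108*r + 0.1287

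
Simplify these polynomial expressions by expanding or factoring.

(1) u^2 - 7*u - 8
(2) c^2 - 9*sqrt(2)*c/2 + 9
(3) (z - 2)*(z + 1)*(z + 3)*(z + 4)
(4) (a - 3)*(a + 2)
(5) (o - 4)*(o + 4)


(1) = (u - 8)*(u + 1)
(2) = (c - 3*sqrt(2))*(c - 3*sqrt(2)/2)
(3) = z^4 + 6*z^3 + 3*z^2 - 26*z - 24
(4) = a^2 - a - 6
(5) = o^2 - 16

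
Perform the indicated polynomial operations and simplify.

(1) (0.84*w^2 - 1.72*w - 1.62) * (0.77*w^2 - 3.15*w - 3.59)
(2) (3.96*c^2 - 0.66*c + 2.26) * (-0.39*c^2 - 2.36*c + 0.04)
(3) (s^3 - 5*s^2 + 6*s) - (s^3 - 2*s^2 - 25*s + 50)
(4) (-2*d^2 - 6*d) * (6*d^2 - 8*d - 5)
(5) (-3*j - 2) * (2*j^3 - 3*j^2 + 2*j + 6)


(1) = 0.6468*w^4 - 3.9704*w^3 + 1.155*w^2 + 11.2778*w + 5.8158
(2) = -1.5444*c^4 - 9.0882*c^3 + 0.8346*c^2 - 5.36*c + 0.0904
(3) = -3*s^2 + 31*s - 50
(4) = -12*d^4 - 20*d^3 + 58*d^2 + 30*d
(5) = -6*j^4 + 5*j^3 - 22*j - 12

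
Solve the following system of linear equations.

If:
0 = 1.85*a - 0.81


Then:
a = 0.44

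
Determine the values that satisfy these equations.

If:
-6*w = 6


Then:
w = -1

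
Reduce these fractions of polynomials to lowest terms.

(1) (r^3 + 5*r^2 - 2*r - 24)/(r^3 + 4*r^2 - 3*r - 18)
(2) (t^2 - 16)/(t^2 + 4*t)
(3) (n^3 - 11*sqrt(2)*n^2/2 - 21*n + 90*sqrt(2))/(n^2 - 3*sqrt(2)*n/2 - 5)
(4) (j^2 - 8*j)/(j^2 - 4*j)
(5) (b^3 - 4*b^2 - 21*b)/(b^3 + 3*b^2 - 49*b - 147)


(1) = (r + 4)/(r + 3)
(2) = (t - 4)/t
(3) = (4*n^2 - 12*sqrt(2)*n - 144)/(4*n + 4*sqrt(2))
(4) = (j - 8)/(j - 4)
(5) = b/(b + 7)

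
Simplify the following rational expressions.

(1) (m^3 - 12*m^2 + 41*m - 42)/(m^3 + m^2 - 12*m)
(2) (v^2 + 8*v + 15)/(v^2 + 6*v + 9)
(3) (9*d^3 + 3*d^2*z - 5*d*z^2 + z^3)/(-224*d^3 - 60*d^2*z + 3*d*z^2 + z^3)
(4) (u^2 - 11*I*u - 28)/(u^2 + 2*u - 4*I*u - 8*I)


(1) = (m^2 - 9*m + 14)/(m^2 + 4*m)
(2) = (v + 5)/(v + 3)
(3) = (9*d^3 + 3*d^2*z - 5*d*z^2 + z^3)/(-224*d^3 - 60*d^2*z + 3*d*z^2 + z^3)
(4) = (u - 7*I)/(u + 2)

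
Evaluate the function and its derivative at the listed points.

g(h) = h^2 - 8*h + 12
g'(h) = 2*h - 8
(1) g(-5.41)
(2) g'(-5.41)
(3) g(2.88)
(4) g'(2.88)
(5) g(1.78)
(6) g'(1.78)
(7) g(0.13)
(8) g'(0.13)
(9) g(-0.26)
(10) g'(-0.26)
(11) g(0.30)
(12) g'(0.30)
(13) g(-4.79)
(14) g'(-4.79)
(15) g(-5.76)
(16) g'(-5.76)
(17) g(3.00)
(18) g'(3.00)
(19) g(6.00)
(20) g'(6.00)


(1) = 84.55
(2) = -18.82
(3) = -2.75
(4) = -2.24
(5) = 0.93
(6) = -4.44
(7) = 10.98
(8) = -7.74
(9) = 14.15
(10) = -8.52
(11) = 9.69
(12) = -7.40
(13) = 73.26
(14) = -17.58
(15) = 91.26
(16) = -19.52
(17) = -3.00
(18) = -2.00
(19) = 0.00
(20) = 4.00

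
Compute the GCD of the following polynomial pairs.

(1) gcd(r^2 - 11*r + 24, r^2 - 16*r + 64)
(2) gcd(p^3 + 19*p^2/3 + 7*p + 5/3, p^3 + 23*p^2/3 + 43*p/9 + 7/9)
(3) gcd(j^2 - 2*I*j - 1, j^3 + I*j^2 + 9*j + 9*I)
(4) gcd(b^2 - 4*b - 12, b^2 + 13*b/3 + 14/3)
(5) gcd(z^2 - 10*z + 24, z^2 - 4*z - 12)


(1) = r - 8
(2) = gcd((p + 1/3)*(p + 1)*(p + 5), (p + 1/3)^2*(p + 7)) = p + 1/3
(3) = gcd((j - I)^2, (j - 3*I)*(j + I)*(j + 3*I)) = 1
(4) = b + 2
(5) = z - 6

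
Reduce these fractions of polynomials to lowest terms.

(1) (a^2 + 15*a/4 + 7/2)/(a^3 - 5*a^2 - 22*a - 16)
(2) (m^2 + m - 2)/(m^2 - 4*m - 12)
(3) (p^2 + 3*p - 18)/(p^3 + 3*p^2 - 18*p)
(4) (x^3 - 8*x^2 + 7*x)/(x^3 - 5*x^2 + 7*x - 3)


(1) = (4*a + 7)/(4*a^2 - 28*a - 32)
(2) = (m - 1)/(m - 6)
(3) = 1/p
(4) = (x^2 - 7*x)/(x^2 - 4*x + 3)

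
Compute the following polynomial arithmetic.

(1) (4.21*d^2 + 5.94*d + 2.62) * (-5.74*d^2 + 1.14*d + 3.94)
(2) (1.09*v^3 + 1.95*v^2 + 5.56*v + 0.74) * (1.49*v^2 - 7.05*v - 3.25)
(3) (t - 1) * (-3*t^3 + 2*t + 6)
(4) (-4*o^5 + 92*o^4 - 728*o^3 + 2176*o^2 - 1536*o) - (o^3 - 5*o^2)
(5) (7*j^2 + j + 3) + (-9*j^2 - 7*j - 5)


(1) = -24.1654*d^4 - 29.2962*d^3 + 8.3202*d^2 + 26.3904*d + 10.3228
(2) = 1.6241*v^5 - 4.779*v^4 - 9.0056*v^3 - 44.4329*v^2 - 23.287*v - 2.405
(3) = -3*t^4 + 3*t^3 + 2*t^2 + 4*t - 6
(4) = -4*o^5 + 92*o^4 - 729*o^3 + 2181*o^2 - 1536*o
(5) = -2*j^2 - 6*j - 2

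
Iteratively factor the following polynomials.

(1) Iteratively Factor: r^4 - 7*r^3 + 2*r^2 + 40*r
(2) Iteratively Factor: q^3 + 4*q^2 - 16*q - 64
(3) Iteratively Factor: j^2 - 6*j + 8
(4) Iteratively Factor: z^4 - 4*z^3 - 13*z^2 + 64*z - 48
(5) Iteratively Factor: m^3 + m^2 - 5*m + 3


(1) = (r)*(r^3 - 7*r^2 + 2*r + 40) = r*(r + 2)*(r^2 - 9*r + 20) = r*(r - 5)*(r + 2)*(r - 4)
(2) = (q + 4)*(q^2 - 16) = (q - 4)*(q + 4)*(q + 4)
(3) = (j - 4)*(j - 2)
(4) = (z + 4)*(z^3 - 8*z^2 + 19*z - 12) = (z - 4)*(z + 4)*(z^2 - 4*z + 3) = (z - 4)*(z - 3)*(z + 4)*(z - 1)
(5) = (m + 3)*(m^2 - 2*m + 1) = (m - 1)*(m + 3)*(m - 1)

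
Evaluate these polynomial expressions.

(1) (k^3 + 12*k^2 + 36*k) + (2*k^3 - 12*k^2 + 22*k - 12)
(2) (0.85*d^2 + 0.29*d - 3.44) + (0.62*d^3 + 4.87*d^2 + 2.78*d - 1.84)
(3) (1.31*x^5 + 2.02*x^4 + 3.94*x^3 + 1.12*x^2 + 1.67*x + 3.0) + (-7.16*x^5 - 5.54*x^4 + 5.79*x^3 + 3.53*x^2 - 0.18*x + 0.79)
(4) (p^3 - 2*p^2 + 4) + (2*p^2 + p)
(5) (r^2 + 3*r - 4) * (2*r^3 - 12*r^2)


(1) = 3*k^3 + 58*k - 12
(2) = 0.62*d^3 + 5.72*d^2 + 3.07*d - 5.28
(3) = -5.85*x^5 - 3.52*x^4 + 9.73*x^3 + 4.65*x^2 + 1.49*x + 3.79
(4) = p^3 + p + 4
(5) = 2*r^5 - 6*r^4 - 44*r^3 + 48*r^2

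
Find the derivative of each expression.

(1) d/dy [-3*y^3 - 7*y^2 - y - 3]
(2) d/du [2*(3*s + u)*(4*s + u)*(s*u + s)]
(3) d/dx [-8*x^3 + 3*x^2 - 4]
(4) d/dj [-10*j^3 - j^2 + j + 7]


(1) = -9*y^2 - 14*y - 1
(2) = 2*s*(12*s^2 + 14*s*u + 7*s + 3*u^2 + 2*u)
(3) = 6*x*(1 - 4*x)
(4) = -30*j^2 - 2*j + 1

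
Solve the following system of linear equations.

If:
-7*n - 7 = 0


Then:
n = -1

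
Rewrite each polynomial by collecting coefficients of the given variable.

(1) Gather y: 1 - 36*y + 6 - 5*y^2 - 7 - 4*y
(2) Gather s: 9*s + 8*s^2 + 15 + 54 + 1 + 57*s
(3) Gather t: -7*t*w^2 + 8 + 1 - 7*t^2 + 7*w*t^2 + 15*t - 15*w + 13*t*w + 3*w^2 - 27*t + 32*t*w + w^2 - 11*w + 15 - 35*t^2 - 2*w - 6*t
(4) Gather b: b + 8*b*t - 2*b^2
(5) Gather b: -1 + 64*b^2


(1) = -5*y^2 - 40*y
(2) = 8*s^2 + 66*s + 70
(3) = t^2*(7*w - 42) + t*(-7*w^2 + 45*w - 18) + 4*w^2 - 28*w + 24
(4) = -2*b^2 + b*(8*t + 1)
(5) = 64*b^2 - 1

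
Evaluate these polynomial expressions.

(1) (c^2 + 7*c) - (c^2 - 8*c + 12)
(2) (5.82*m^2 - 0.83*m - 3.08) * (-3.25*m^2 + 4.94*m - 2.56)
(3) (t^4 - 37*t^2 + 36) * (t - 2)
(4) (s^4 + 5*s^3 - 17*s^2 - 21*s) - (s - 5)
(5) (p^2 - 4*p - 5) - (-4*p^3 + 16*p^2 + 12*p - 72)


(1) = 15*c - 12
(2) = -18.915*m^4 + 31.4483*m^3 - 8.9894*m^2 - 13.0904*m + 7.8848
(3) = t^5 - 2*t^4 - 37*t^3 + 74*t^2 + 36*t - 72
(4) = s^4 + 5*s^3 - 17*s^2 - 22*s + 5
(5) = 4*p^3 - 15*p^2 - 16*p + 67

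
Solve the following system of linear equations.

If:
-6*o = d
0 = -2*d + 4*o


Then:
d = 0
o = 0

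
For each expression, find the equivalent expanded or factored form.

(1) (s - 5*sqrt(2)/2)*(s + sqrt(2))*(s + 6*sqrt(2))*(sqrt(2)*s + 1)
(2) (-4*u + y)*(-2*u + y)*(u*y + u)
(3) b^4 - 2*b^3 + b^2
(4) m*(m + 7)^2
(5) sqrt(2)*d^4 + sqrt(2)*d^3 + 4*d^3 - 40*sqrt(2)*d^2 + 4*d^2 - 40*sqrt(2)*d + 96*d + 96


(1) = sqrt(2)*s^4 + 10*s^3 - 37*sqrt(2)*s^2/2 - 83*s - 30*sqrt(2)
(2) = 8*u^3*y + 8*u^3 - 6*u^2*y^2 - 6*u^2*y + u*y^3 + u*y^2
(3) = b^2*(b - 1)^2
(4) = m^3 + 14*m^2 + 49*m
(5) = (d - 2*sqrt(2))^2*(d + 6*sqrt(2))*(sqrt(2)*d + sqrt(2))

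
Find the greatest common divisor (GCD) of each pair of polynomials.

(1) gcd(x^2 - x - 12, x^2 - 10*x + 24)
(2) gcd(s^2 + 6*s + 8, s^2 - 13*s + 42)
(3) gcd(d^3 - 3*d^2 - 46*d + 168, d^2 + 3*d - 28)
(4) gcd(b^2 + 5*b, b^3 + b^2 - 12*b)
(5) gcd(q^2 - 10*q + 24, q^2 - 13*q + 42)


(1) = x - 4
(2) = 1
(3) = d^2 + 3*d - 28
(4) = b
(5) = gcd((q - 6)*(q - 4), (q - 7)*(q - 6)) = q - 6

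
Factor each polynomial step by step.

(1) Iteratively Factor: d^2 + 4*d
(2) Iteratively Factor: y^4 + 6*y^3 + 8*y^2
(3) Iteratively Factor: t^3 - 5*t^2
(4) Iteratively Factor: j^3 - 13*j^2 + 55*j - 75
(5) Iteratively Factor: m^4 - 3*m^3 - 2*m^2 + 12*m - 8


(1) = (d + 4)*(d)
(2) = (y + 4)*(y^3 + 2*y^2) = y*(y + 4)*(y^2 + 2*y) = y*(y + 2)*(y + 4)*(y)
(3) = (t)*(t^2 - 5*t) = t^2*(t - 5)
(4) = (j - 5)*(j^2 - 8*j + 15) = (j - 5)^2*(j - 3)
(5) = (m - 2)*(m^3 - m^2 - 4*m + 4) = (m - 2)^2*(m^2 + m - 2) = (m - 2)^2*(m - 1)*(m + 2)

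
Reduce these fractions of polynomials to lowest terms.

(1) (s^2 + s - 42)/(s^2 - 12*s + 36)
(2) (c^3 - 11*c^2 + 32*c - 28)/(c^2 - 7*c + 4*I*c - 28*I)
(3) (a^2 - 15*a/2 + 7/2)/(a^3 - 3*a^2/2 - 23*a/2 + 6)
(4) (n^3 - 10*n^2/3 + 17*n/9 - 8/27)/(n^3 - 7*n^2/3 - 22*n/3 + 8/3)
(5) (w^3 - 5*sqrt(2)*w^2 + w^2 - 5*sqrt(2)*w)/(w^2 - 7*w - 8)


(1) = (s + 7)/(s - 6)
(2) = (c^2 - 4*c + 4)/(c + 4*I)
(3) = (a - 7)/(a^2 - a - 12)
(4) = (9*n^2 - 27*n + 8)/(9*n^2 - 18*n - 72)
(5) = (w^2 - 5*sqrt(2)*w)/(w - 8)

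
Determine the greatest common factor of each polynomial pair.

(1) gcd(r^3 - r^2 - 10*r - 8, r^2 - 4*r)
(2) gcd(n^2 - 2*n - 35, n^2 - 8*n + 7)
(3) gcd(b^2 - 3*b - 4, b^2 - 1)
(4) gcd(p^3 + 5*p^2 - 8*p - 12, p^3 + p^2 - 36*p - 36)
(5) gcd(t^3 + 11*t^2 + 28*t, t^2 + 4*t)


(1) = gcd((r - 4)*(r + 1)*(r + 2), r*(r - 4)) = r - 4
(2) = n - 7
(3) = gcd((b - 4)*(b + 1), (b - 1)*(b + 1)) = b + 1
(4) = p^2 + 7*p + 6
(5) = gcd(t*(t + 4)*(t + 7), t*(t + 4)) = t^2 + 4*t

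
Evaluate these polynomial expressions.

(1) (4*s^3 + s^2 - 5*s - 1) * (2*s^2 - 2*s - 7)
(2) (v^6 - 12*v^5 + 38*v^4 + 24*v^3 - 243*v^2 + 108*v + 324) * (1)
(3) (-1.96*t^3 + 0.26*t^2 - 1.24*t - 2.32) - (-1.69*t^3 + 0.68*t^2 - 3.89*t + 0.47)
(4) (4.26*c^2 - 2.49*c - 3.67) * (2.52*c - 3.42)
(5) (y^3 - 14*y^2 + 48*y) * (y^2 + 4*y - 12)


(1) = 8*s^5 - 6*s^4 - 40*s^3 + s^2 + 37*s + 7
(2) = v^6 - 12*v^5 + 38*v^4 + 24*v^3 - 243*v^2 + 108*v + 324
(3) = -0.27*t^3 - 0.42*t^2 + 2.65*t - 2.79
(4) = 10.7352*c^3 - 20.844*c^2 - 0.7326*c + 12.5514
(5) = y^5 - 10*y^4 - 20*y^3 + 360*y^2 - 576*y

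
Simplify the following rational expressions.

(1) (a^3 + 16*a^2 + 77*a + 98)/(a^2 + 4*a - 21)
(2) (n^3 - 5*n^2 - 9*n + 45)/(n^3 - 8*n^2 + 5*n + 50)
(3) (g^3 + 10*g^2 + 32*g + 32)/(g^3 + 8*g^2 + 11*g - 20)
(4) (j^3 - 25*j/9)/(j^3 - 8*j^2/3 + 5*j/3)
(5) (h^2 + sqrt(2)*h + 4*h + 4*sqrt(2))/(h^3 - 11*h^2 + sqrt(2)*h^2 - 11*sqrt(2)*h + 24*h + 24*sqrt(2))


(1) = (a^2 + 9*a + 14)/(a - 3)
(2) = (n^2 - 9)/(n^2 - 3*n - 10)
(3) = (g^2 + 6*g + 8)/(g^2 + 4*g - 5)
(4) = (3*j + 5)/(3*j - 3)
(5) = (h + 4)/(h^2 - 11*h + 24)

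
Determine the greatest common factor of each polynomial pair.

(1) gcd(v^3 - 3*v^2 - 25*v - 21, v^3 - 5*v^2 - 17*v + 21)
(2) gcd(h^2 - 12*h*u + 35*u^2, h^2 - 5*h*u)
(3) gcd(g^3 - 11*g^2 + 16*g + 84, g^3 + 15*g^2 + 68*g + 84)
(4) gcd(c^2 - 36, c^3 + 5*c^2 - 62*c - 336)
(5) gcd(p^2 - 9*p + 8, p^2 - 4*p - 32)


(1) = v^2 - 4*v - 21
(2) = gcd((h - 7*u)*(h - 5*u), h*(h - 5*u)) = -h + 5*u
(3) = gcd((g - 7)*(g - 6)*(g + 2), (g + 2)*(g + 6)*(g + 7)) = g + 2
(4) = gcd((c - 6)*(c + 6), (c - 8)*(c + 6)*(c + 7)) = c + 6
(5) = p - 8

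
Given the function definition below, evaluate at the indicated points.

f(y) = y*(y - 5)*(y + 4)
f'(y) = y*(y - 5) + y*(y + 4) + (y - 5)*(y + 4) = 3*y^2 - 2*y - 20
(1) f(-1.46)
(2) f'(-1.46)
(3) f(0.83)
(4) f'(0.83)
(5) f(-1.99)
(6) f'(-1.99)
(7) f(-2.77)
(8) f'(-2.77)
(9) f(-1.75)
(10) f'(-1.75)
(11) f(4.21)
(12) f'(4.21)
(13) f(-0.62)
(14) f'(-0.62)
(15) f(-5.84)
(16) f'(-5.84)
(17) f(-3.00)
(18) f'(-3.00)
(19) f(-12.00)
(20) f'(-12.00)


(1) = 23.96
(2) = -10.69
(3) = -16.72
(4) = -19.59
(5) = 27.96
(6) = -4.14
(7) = 26.47
(8) = 8.56
(9) = 26.58
(10) = -7.31
(11) = -27.31
(12) = 24.75
(13) = 11.78
(14) = -17.61
(15) = -116.48
(16) = 94.00
(17) = 24.00
(18) = 13.00
(19) = -1632.00
(20) = 436.00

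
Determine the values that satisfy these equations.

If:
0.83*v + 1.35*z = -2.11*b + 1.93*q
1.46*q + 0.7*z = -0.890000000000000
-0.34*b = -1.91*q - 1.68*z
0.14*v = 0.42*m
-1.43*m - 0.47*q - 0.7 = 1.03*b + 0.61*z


Then:
b = -2.82
m = 1.67
q = -0.74
v = 5.00
z = 0.27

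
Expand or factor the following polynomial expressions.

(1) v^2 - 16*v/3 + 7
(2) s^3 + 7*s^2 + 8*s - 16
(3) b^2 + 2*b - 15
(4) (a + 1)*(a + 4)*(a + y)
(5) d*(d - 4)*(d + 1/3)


(1) = (v - 3)*(v - 7/3)
(2) = (s - 1)*(s + 4)^2
(3) = (b - 3)*(b + 5)
(4) = a^3 + a^2*y + 5*a^2 + 5*a*y + 4*a + 4*y
(5) = d^3 - 11*d^2/3 - 4*d/3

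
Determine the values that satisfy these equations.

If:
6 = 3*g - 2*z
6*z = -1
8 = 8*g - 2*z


Then:
No Solution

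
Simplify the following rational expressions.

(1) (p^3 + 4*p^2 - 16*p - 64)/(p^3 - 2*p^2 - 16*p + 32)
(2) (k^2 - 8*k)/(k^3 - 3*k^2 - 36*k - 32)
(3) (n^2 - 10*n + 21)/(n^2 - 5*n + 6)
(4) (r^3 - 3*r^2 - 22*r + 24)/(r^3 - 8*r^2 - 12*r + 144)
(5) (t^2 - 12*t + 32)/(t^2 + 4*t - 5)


(1) = (p + 4)/(p - 2)
(2) = k/(k^2 + 5*k + 4)
(3) = (n - 7)/(n - 2)
(4) = (r - 1)/(r - 6)
(5) = (t^2 - 12*t + 32)/(t^2 + 4*t - 5)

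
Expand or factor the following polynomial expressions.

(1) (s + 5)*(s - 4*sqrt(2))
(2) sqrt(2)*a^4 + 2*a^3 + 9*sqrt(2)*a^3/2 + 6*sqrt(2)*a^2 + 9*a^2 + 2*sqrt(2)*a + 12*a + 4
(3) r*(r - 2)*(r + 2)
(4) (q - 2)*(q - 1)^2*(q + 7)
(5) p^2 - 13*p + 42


(1) = s^2 - 4*sqrt(2)*s + 5*s - 20*sqrt(2)
(2) = (a + 2)^2*(a + sqrt(2))*(sqrt(2)*a + sqrt(2)/2)
(3) = r^3 - 4*r
(4) = q^4 + 3*q^3 - 23*q^2 + 33*q - 14
(5) = (p - 7)*(p - 6)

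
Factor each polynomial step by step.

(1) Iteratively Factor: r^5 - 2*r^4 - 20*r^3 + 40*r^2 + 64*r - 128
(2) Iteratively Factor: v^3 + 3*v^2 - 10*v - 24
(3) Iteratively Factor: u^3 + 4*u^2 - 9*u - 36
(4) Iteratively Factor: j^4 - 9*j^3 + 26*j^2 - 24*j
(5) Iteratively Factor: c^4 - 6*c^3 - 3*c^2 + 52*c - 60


(1) = (r + 2)*(r^4 - 4*r^3 - 12*r^2 + 64*r - 64) = (r - 2)*(r + 2)*(r^3 - 2*r^2 - 16*r + 32) = (r - 4)*(r - 2)*(r + 2)*(r^2 + 2*r - 8) = (r - 4)*(r - 2)^2*(r + 2)*(r + 4)
(2) = (v + 4)*(v^2 - v - 6) = (v - 3)*(v + 4)*(v + 2)
(3) = (u - 3)*(u^2 + 7*u + 12) = (u - 3)*(u + 3)*(u + 4)
(4) = (j - 4)*(j^3 - 5*j^2 + 6*j) = j*(j - 4)*(j^2 - 5*j + 6) = j*(j - 4)*(j - 3)*(j - 2)
(5) = (c - 2)*(c^3 - 4*c^2 - 11*c + 30) = (c - 5)*(c - 2)*(c^2 + c - 6) = (c - 5)*(c - 2)^2*(c + 3)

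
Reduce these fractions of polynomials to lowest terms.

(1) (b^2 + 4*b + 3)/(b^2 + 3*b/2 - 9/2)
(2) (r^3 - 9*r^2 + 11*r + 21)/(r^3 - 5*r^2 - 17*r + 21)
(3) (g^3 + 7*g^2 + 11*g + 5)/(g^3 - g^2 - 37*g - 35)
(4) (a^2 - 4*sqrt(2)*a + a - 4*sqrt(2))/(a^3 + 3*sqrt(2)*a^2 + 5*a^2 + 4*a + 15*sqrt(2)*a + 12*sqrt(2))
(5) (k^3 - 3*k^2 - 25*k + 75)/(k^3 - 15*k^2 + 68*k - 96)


(1) = (2*b + 2)/(2*b - 3)
(2) = (r^2 - 2*r - 3)/(r^2 + 2*r - 3)
(3) = (g + 1)/(g - 7)
(4) = (a - 4*sqrt(2))/(a^2 + a*(4 + 3*sqrt(2)) + 12*sqrt(2))
(5) = (k^2 - 25)/(k^2 - 12*k + 32)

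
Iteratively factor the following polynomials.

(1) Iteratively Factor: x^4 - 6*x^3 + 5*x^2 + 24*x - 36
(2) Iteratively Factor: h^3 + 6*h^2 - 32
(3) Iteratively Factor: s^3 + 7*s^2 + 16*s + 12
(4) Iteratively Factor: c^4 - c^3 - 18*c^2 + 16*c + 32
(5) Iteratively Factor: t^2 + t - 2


(1) = (x + 2)*(x^3 - 8*x^2 + 21*x - 18) = (x - 2)*(x + 2)*(x^2 - 6*x + 9) = (x - 3)*(x - 2)*(x + 2)*(x - 3)
(2) = (h + 4)*(h^2 + 2*h - 8) = (h + 4)^2*(h - 2)
(3) = (s + 3)*(s^2 + 4*s + 4) = (s + 2)*(s + 3)*(s + 2)
(4) = (c - 2)*(c^3 + c^2 - 16*c - 16) = (c - 2)*(c + 1)*(c^2 - 16) = (c - 4)*(c - 2)*(c + 1)*(c + 4)
(5) = (t - 1)*(t + 2)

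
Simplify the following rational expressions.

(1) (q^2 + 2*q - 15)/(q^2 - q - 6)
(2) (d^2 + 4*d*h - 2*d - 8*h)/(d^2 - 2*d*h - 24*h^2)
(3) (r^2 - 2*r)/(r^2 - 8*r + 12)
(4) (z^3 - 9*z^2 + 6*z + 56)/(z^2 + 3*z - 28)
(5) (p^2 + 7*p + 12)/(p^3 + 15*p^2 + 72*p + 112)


(1) = (q + 5)/(q + 2)
(2) = (d - 2)/(d - 6*h)
(3) = r/(r - 6)
(4) = (z^2 - 5*z - 14)/(z + 7)
(5) = (p + 3)/(p^2 + 11*p + 28)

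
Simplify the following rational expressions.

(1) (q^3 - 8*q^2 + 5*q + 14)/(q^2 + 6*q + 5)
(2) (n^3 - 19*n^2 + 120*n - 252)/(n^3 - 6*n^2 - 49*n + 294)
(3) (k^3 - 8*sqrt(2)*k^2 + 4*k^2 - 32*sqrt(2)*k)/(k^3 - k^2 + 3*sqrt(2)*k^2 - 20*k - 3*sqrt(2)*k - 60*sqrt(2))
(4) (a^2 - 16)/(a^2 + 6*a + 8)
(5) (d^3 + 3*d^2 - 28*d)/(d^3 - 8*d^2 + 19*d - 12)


(1) = (q^2 - 9*q + 14)/(q + 5)
(2) = (n - 6)/(n + 7)
(3) = (k^2 - 8*sqrt(2)*k)/(k^2 + k*(-5 + 3*sqrt(2)) - 15*sqrt(2))
(4) = (a - 4)/(a + 2)
(5) = (d^2 + 7*d)/(d^2 - 4*d + 3)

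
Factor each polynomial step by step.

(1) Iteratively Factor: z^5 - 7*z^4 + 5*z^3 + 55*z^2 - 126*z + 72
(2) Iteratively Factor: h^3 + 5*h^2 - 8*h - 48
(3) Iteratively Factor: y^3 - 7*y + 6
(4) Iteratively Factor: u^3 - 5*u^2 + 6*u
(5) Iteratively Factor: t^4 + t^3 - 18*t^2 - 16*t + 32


(1) = (z + 3)*(z^4 - 10*z^3 + 35*z^2 - 50*z + 24) = (z - 3)*(z + 3)*(z^3 - 7*z^2 + 14*z - 8) = (z - 3)*(z - 2)*(z + 3)*(z^2 - 5*z + 4) = (z - 4)*(z - 3)*(z - 2)*(z + 3)*(z - 1)
(2) = (h + 4)*(h^2 + h - 12) = (h + 4)^2*(h - 3)
(3) = (y + 3)*(y^2 - 3*y + 2) = (y - 2)*(y + 3)*(y - 1)
(4) = (u - 3)*(u^2 - 2*u) = u*(u - 3)*(u - 2)
(5) = (t + 2)*(t^3 - t^2 - 16*t + 16) = (t + 2)*(t + 4)*(t^2 - 5*t + 4) = (t - 4)*(t + 2)*(t + 4)*(t - 1)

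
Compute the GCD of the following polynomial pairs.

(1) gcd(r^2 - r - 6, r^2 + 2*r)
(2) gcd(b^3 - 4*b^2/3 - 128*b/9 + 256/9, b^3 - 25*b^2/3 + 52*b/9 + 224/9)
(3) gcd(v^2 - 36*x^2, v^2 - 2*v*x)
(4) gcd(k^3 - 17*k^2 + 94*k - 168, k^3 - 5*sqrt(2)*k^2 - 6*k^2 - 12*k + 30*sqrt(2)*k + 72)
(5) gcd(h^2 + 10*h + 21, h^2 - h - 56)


(1) = gcd((r - 3)*(r + 2), r*(r + 2)) = r + 2
(2) = gcd((b - 8/3)^2*(b + 4), (b - 7)*(b - 8/3)*(b + 4/3)) = b - 8/3
(3) = gcd((v - 6*x)*(v + 6*x), v*(v - 2*x)) = 1
(4) = k - 6
(5) = h + 7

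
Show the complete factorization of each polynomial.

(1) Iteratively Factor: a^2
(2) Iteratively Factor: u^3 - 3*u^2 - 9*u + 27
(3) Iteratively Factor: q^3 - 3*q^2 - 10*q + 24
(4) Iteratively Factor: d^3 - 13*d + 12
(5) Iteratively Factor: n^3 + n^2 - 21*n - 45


(1) = (a)*(a)
(2) = (u - 3)*(u^2 - 9) = (u - 3)^2*(u + 3)
(3) = (q - 4)*(q^2 + q - 6) = (q - 4)*(q - 2)*(q + 3)
(4) = (d + 4)*(d^2 - 4*d + 3) = (d - 3)*(d + 4)*(d - 1)
(5) = (n - 5)*(n^2 + 6*n + 9) = (n - 5)*(n + 3)*(n + 3)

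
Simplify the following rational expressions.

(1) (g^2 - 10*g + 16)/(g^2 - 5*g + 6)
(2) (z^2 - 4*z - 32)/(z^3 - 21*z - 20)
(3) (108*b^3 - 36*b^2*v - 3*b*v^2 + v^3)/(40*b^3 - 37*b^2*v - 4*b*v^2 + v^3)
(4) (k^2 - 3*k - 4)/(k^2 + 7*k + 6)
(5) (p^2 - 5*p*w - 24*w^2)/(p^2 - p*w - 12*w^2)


(1) = (g - 8)/(g - 3)
(2) = (z - 8)/(z^2 - 4*z - 5)
(3) = (108*b^3 - 36*b^2*v - 3*b*v^2 + v^3)/(40*b^3 - 37*b^2*v - 4*b*v^2 + v^3)
(4) = (k - 4)/(k + 6)
(5) = (p - 8*w)/(p - 4*w)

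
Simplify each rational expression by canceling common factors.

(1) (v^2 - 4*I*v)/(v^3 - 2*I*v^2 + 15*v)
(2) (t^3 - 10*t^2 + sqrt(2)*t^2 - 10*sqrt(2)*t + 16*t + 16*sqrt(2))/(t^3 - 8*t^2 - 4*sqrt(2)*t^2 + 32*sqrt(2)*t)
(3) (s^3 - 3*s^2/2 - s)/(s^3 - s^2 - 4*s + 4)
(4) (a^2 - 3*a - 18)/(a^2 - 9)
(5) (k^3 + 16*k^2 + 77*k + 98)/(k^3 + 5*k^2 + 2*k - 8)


(1) = (v - 4*I)/(v^2 - 2*I*v + 15)
(2) = (t^2 + t*(-2 + sqrt(2)) - 2*sqrt(2))/(t^2 - 4*sqrt(2)*t)
(3) = (2*s^2 + s)/(2*s^2 + 2*s - 4)
(4) = (a - 6)/(a - 3)
(5) = (k^2 + 14*k + 49)/(k^2 + 3*k - 4)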